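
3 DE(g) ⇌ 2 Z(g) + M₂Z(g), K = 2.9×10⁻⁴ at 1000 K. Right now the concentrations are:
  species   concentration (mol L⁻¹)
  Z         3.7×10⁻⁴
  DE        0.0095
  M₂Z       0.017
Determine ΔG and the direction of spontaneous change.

Q = [Z]²·[M₂Z] / [DE]³ = (3.7×10⁻⁴)²·(0.017) / (0.0095)³ = 0.00271
ΔG = RT ln(Q/K) = (8.314 J mol⁻¹ K⁻¹)(1000 K) × ln(0.00271/2.9×10⁻⁴)
   = (8.314 kJ/mol)(2.235) = 18.6 kJ/mol
ΔG > 0, so the forward reaction is non-spontaneous (proceeds in reverse).

ΔG = 18.6 kJ/mol; the forward reaction is non-spontaneous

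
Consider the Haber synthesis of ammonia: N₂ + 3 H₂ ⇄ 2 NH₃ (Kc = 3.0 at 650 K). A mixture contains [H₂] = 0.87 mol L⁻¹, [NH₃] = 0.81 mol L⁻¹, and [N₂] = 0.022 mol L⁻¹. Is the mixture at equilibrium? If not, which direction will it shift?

Qc = [NH₃]² / ([N₂]·[H₂]³) = (0.81)² / ((0.022)·(0.87)³) = 45
Qc = 45 > Kc = 3.0: net reverse reaction.

no; Q > K, reaction proceeds in reverse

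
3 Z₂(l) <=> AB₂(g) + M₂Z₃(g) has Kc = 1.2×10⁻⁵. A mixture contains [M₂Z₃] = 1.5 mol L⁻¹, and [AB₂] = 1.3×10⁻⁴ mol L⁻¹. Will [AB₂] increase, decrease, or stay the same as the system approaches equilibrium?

decrease

(Z₂ is a pure liquid — omitted from Qc.)
Qc = [AB₂]·[M₂Z₃] = (1.3×10⁻⁴)·(1.5) = 2.0×10⁻⁴
Qc = 2.0×10⁻⁴ > Kc = 1.2×10⁻⁵: net reverse reaction.
AB₂ is a product, so it decreases.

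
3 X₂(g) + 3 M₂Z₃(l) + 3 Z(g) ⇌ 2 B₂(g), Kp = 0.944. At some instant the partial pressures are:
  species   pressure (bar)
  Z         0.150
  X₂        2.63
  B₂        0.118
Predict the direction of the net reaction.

to the right

(M₂Z₃ is a pure liquid — omitted from Qp.)
Qp = P(B₂)² / (P(X₂)³·P(Z)³) = (0.118)² / ((2.63)³·(0.150)³) = 0.227
Qp = 0.227 < Kp = 0.944, so the forward reaction proceeds.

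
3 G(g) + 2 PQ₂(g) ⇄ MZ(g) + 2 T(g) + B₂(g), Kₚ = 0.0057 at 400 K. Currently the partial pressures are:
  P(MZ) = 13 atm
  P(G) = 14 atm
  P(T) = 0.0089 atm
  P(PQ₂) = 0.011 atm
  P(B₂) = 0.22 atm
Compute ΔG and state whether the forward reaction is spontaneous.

ΔG = -7.06 kJ/mol; the forward reaction is spontaneous

Qₚ = P(MZ)·P(T)²·P(B₂) / (P(G)³·P(PQ₂)²) = (13)·(0.0089)²·(0.22) / ((14)³·(0.011)²) = 6.82×10⁻⁴
ΔG = RT ln(Qₚ/Kₚ) = (8.314 J mol⁻¹ K⁻¹)(400 K) × ln(6.82×10⁻⁴/0.0057)
   = (3.326 kJ/mol)(-2.123) = -7.06 kJ/mol
ΔG < 0, so the forward reaction is spontaneous (proceeds forward).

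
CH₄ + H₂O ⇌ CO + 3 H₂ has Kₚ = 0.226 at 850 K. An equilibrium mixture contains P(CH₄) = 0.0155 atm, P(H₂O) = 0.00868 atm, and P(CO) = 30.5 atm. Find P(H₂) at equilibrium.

At equilibrium, Kₚ = P(CO)·P(H₂)³ / (P(CH₄)·P(H₂O)) = 0.226.
(30.5)·(P(H₂))³ / ((0.0155)·(0.00868)) = 0.226
P(H₂)³ = 9.97e-7 ⇒ P(H₂) = 0.00999 atm

P(H₂) = 0.00999 atm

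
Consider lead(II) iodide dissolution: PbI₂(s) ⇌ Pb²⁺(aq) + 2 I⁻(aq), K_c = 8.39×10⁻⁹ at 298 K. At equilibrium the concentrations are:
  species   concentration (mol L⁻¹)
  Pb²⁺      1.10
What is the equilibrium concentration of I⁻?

(PbI₂ is a pure solid — omitted from K_c.)
At equilibrium, K_c = [Pb²⁺]·[I⁻]² = 8.39×10⁻⁹.
(1.10)·([I⁻])² = 8.39×10⁻⁹
[I⁻]² = 7.63×10⁻⁹ ⇒ [I⁻] = 8.73×10⁻⁵ mol L⁻¹

[I⁻] = 8.73×10⁻⁵ mol L⁻¹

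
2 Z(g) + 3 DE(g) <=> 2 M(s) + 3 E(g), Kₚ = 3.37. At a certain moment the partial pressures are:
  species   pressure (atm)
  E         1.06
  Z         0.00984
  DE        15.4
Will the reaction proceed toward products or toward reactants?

no net change (already at equilibrium)

(M is a pure solid — omitted from Qₚ.)
Qₚ = P(E)³ / (P(Z)²·P(DE)³) = (1.06)³ / ((0.00984)²·(15.4)³) = 3.37
Qₚ = 3.37 = Kₚ, so the system is already at equilibrium.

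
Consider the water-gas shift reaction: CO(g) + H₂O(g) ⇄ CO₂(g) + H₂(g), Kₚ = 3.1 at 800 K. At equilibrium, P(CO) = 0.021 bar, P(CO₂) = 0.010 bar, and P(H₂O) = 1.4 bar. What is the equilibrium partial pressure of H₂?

At equilibrium, Kₚ = P(CO₂)·P(H₂) / (P(CO)·P(H₂O)) = 3.1.
(0.010)·(P(H₂)) / ((0.021)·(1.4)) = 3.1
P(H₂) = 9.11 = 9.1 bar

P(H₂) = 9.1 bar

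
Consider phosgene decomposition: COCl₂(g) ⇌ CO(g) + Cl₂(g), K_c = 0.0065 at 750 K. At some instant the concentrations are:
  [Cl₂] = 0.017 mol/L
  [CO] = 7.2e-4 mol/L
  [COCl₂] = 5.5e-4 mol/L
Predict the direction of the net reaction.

reverse (toward reactants)

Q_c = [CO]·[Cl₂] / [COCl₂] = (7.2e-4)·(0.017) / (5.5e-4) = 0.022
Q_c = 0.022 > K_c = 0.0065, so the reverse reaction proceeds.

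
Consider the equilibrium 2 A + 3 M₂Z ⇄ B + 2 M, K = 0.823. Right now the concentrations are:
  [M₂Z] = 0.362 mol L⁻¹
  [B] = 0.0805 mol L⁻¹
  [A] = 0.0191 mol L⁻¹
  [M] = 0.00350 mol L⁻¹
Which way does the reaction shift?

to the right

Q = [B]·[M]² / ([A]²·[M₂Z]³) = (0.0805)·(0.00350)² / ((0.0191)²·(0.362)³) = 0.0570
Q = 0.0570 < K = 0.823, so the forward reaction proceeds.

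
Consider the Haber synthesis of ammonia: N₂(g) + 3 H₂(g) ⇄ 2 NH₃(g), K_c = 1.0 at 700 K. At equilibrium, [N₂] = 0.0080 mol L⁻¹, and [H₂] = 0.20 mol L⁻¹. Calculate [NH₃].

At equilibrium, K_c = [NH₃]² / ([N₂]·[H₂]³) = 1.0.
([NH₃])² / ((0.0080)·(0.20)³) = 1.0
[NH₃]² = 6.40e-5 ⇒ [NH₃] = 0.0080 mol L⁻¹

[NH₃] = 0.0080 mol L⁻¹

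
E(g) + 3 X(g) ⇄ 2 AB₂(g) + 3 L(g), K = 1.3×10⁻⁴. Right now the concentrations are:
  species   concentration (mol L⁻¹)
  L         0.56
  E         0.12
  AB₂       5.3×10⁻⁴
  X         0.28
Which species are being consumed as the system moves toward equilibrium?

Q = [AB₂]²·[L]³ / ([E]·[X]³) = (5.3×10⁻⁴)²·(0.56)³ / ((0.12)·(0.28)³) = 1.9×10⁻⁵
Q = 1.9×10⁻⁵ < K = 1.3×10⁻⁴: net forward reaction.

E, X (reactants)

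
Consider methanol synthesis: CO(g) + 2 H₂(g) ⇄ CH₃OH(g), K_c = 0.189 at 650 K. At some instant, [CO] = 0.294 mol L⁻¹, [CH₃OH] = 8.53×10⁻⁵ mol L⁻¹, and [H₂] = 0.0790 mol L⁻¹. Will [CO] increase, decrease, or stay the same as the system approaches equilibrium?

decrease

Q_c = [CH₃OH] / ([CO]·[H₂]²) = (8.53×10⁻⁵) / ((0.294)·(0.0790)²) = 0.0465
Q_c = 0.0465 < K_c = 0.189: net forward reaction.
CO is a reactant, so it decreases.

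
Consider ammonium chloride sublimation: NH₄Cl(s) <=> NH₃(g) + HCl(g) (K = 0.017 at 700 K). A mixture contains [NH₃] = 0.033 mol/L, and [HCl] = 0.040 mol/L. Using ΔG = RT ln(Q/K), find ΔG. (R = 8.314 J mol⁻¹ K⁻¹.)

(NH₄Cl is a pure solid — omitted from Q.)
Q = [NH₃]·[HCl] = (0.033)·(0.040) = 0.00132
ΔG = RT ln(Q/K) = (8.314 J mol⁻¹ K⁻¹)(700 K) × ln(0.00132/0.017)
   = (5.820 kJ/mol)(-2.556) = -14.9 kJ/mol
ΔG < 0, so the forward reaction is spontaneous (proceeds forward).

ΔG = -14.9 kJ/mol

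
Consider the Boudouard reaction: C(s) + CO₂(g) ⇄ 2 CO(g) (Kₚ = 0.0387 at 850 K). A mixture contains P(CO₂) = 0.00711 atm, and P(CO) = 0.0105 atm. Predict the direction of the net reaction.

(C is a pure solid — omitted from Qₚ.)
Qₚ = P(CO)² / P(CO₂) = (0.0105)² / (0.00711) = 0.0155
Qₚ = 0.0155 < Kₚ = 0.0387, so the forward reaction proceeds.

forward (toward products)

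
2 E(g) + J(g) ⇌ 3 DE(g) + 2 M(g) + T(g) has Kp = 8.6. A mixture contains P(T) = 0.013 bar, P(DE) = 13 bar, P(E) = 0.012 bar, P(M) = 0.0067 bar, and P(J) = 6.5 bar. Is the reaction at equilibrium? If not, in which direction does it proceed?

Qp = P(DE)³·P(M)²·P(T) / (P(E)²·P(J)) = (13)³·(0.0067)²·(0.013) / ((0.012)²·(6.5)) = 1.4
Qp = 1.4 < Kp = 8.6, so the forward reaction proceeds.

forward (toward products)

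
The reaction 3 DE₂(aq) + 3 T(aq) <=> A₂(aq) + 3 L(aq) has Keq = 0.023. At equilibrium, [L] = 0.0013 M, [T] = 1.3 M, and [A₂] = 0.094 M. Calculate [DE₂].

At equilibrium, Keq = [A₂]·[L]³ / ([DE₂]³·[T]³) = 0.023.
(0.094)·(0.0013)³ / (([DE₂])³·(1.3)³) = 0.023
[DE₂]³ = 4.09×10⁻⁹ ⇒ [DE₂] = 0.0016 M

[DE₂] = 0.0016 M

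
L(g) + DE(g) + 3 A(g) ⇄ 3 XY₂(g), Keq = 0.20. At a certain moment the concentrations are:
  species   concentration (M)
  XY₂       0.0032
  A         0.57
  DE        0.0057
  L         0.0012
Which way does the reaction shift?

Q = [XY₂]³ / ([L]·[DE]·[A]³) = (0.0032)³ / ((0.0012)·(0.0057)·(0.57)³) = 0.026
Q = 0.026 < Keq = 0.20, so the forward reaction proceeds.

forward (toward products)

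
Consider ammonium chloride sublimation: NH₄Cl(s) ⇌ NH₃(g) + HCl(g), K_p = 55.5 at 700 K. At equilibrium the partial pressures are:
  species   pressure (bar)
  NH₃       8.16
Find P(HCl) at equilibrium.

(NH₄Cl is a pure solid — omitted from K_p.)
At equilibrium, K_p = P(NH₃)·P(HCl) = 55.5.
(8.16)·(P(HCl)) = 55.5
P(HCl) = 6.80 bar

P(HCl) = 6.80 bar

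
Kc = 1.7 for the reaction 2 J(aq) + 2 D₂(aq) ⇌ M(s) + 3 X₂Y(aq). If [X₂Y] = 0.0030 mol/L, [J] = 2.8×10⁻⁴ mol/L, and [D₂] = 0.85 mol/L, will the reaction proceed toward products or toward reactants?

forward (toward products)

(M is a pure solid — omitted from Qc.)
Qc = [X₂Y]³ / ([J]²·[D₂]²) = (0.0030)³ / ((2.8×10⁻⁴)²·(0.85)²) = 0.48
Qc = 0.48 < Kc = 1.7, so the forward reaction proceeds.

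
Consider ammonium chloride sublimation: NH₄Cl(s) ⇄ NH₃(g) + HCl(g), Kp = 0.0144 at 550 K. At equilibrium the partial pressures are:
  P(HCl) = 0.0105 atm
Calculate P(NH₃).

(NH₄Cl is a pure solid — omitted from Kp.)
At equilibrium, Kp = P(NH₃)·P(HCl) = 0.0144.
(P(NH₃))·(0.0105) = 0.0144
P(NH₃) = 1.37 atm

P(NH₃) = 1.37 atm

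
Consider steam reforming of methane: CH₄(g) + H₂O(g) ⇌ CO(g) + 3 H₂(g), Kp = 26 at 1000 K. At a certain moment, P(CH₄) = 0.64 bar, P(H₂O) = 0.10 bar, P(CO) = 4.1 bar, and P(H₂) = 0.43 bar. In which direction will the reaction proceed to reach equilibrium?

forward (toward products)

Qp = P(CO)·P(H₂)³ / (P(CH₄)·P(H₂O)) = (4.1)·(0.43)³ / ((0.64)·(0.10)) = 5.1
Qp = 5.1 < Kp = 26, so the forward reaction proceeds.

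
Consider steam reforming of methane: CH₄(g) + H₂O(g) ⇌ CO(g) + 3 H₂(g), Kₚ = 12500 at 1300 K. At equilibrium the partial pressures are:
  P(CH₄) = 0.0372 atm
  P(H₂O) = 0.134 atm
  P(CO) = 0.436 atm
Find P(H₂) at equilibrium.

At equilibrium, Kₚ = P(CO)·P(H₂)³ / (P(CH₄)·P(H₂O)) = 12500.
(0.436)·(P(H₂))³ / ((0.0372)·(0.134)) = 12500
P(H₂)³ = 143 ⇒ P(H₂) = 5.23 atm

P(H₂) = 5.23 atm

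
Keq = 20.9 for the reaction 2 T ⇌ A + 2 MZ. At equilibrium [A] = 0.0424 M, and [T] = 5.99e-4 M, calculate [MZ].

At equilibrium, Keq = [A]·[MZ]² / [T]² = 20.9.
(0.0424)·([MZ])² / (5.99e-4)² = 20.9
[MZ]² = 1.77e-4 ⇒ [MZ] = 0.0133 M

[MZ] = 0.0133 M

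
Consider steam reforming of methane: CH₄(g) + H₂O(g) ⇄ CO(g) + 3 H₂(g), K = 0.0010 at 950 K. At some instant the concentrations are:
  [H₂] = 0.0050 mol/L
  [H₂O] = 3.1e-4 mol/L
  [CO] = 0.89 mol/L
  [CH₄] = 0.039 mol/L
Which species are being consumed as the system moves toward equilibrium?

Q = [CO]·[H₂]³ / ([CH₄]·[H₂O]) = (0.89)·(0.0050)³ / ((0.039)·(3.1e-4)) = 0.0092
Q = 0.0092 > K = 0.0010: net reverse reaction.

CO, H₂ (products)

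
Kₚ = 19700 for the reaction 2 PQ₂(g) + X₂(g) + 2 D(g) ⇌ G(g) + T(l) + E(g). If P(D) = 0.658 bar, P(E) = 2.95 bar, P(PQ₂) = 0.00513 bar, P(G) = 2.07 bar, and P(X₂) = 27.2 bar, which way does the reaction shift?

no net change (already at equilibrium)

(T is a pure liquid — omitted from Qₚ.)
Qₚ = P(G)·P(E) / (P(PQ₂)²·P(X₂)·P(D)²) = (2.07)·(2.95) / ((0.00513)²·(27.2)·(0.658)²) = 19700
Qₚ = 19700 = Kₚ, so the system is already at equilibrium.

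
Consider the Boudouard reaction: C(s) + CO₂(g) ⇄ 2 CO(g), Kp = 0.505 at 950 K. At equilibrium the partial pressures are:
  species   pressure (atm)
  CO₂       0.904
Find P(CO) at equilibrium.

(C is a pure solid — omitted from Kp.)
At equilibrium, Kp = P(CO)² / P(CO₂) = 0.505.
(P(CO))² / (0.904) = 0.505
P(CO)² = 0.457 ⇒ P(CO) = 0.676 atm

P(CO) = 0.676 atm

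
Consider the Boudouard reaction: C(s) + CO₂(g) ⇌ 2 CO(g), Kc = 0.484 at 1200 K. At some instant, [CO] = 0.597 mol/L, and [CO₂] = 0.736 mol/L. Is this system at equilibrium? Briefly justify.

yes, at equilibrium

(C is a pure solid — omitted from Qc.)
Qc = [CO]² / [CO₂] = (0.597)² / (0.736) = 0.484
Qc = 0.484 = Kc; the system is at equilibrium.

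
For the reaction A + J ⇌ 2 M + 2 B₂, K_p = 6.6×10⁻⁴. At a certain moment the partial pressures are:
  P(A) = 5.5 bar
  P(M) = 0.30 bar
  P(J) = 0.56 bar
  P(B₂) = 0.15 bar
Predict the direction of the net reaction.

Q_p = P(M)²·P(B₂)² / (P(A)·P(J)) = (0.30)²·(0.15)² / ((5.5)·(0.56)) = 6.6×10⁻⁴
Q_p = 6.6×10⁻⁴ = K_p, so the system is already at equilibrium.

neither direction; the system is at equilibrium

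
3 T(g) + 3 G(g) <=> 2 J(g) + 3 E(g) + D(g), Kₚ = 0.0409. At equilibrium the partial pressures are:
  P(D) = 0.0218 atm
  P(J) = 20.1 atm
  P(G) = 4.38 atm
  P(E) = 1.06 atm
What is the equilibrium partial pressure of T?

At equilibrium, Kₚ = P(J)²·P(E)³·P(D) / (P(T)³·P(G)³) = 0.0409.
(20.1)²·(1.06)³·(0.0218) / ((P(T))³·(4.38)³) = 0.0409
P(T)³ = 3.05 ⇒ P(T) = 1.45 atm

P(T) = 1.45 atm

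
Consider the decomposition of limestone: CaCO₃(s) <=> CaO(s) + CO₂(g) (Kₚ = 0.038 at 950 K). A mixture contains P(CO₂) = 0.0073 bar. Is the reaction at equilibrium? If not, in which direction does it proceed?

(CaCO₃, CaO are pure solids — omitted from Qₚ.)
Qₚ = P(CO₂) = 0.0073
Qₚ = 0.0073 < Kₚ = 0.038, so the forward reaction proceeds.

forward (toward products)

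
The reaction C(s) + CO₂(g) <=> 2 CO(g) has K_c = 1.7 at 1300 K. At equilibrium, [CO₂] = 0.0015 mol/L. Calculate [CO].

(C is a pure solid — omitted from K_c.)
At equilibrium, K_c = [CO]² / [CO₂] = 1.7.
([CO])² / (0.0015) = 1.7
[CO]² = 0.00255 ⇒ [CO] = 0.050 mol/L

[CO] = 0.050 mol/L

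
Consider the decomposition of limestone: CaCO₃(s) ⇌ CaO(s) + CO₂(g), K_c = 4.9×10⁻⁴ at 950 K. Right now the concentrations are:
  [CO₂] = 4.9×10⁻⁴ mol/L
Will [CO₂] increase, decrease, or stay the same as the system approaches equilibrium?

(CaCO₃, CaO are pure solids — omitted from Q_c.)
Q_c = [CO₂] = 4.9×10⁻⁴
Q_c = 4.9×10⁻⁴ = K_c; the system is at equilibrium.

stay the same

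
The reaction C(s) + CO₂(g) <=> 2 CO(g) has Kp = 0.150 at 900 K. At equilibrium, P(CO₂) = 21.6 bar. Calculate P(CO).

P(CO) = 1.80 bar

(C is a pure solid — omitted from Kp.)
At equilibrium, Kp = P(CO)² / P(CO₂) = 0.150.
(P(CO))² / (21.6) = 0.150
P(CO)² = 3.24 ⇒ P(CO) = 1.80 bar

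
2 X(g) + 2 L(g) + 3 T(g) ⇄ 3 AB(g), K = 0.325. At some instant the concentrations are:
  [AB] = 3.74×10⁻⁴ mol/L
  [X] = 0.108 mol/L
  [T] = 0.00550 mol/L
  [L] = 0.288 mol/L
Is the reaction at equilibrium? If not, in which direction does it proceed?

Q = [AB]³ / ([X]²·[L]²·[T]³) = (3.74×10⁻⁴)³ / ((0.108)²·(0.288)²·(0.00550)³) = 0.325
Q = 0.325 = K, so the system is already at equilibrium.

at equilibrium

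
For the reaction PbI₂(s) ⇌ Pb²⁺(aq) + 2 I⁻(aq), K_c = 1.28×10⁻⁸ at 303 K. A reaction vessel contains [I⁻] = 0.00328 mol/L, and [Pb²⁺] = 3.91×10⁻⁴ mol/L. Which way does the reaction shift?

forward (toward products)

(PbI₂ is a pure solid — omitted from Q_c.)
Q_c = [Pb²⁺]·[I⁻]² = (3.91×10⁻⁴)·(0.00328)² = 4.21×10⁻⁹
Q_c = 4.21×10⁻⁹ < K_c = 1.28×10⁻⁸, so the forward reaction proceeds.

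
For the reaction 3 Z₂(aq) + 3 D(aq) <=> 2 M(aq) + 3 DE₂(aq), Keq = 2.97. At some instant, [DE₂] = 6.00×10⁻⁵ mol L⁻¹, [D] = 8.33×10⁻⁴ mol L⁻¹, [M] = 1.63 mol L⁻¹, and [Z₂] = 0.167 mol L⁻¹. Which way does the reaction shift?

Q = [M]²·[DE₂]³ / ([Z₂]³·[D]³) = (1.63)²·(6.00×10⁻⁵)³ / ((0.167)³·(8.33×10⁻⁴)³) = 0.213
Q = 0.213 < Keq = 2.97, so the forward reaction proceeds.

toward products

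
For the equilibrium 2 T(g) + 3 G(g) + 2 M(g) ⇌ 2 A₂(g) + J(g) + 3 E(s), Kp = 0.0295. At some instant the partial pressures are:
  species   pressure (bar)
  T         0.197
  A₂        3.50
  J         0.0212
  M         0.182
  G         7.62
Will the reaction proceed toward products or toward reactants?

toward reactants

(E is a pure solid — omitted from Qp.)
Qp = P(A₂)²·P(J) / (P(T)²·P(G)³·P(M)²) = (3.50)²·(0.0212) / ((0.197)²·(7.62)³·(0.182)²) = 0.457
Qp = 0.457 > Kp = 0.0295, so the reverse reaction proceeds.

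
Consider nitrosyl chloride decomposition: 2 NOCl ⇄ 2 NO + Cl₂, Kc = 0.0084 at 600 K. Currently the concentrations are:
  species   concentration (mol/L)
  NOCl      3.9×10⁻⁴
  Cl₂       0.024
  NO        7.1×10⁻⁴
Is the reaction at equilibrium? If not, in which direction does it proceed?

to the left

Qc = [NO]²·[Cl₂] / [NOCl]² = (7.1×10⁻⁴)²·(0.024) / (3.9×10⁻⁴)² = 0.080
Qc = 0.080 > Kc = 0.0084, so the reverse reaction proceeds.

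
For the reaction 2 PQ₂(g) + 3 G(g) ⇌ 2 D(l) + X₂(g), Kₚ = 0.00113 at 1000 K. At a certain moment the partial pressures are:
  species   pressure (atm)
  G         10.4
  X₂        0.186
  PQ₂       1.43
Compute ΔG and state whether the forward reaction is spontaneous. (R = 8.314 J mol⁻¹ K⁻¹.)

(D is a pure liquid — omitted from Qₚ.)
Qₚ = P(X₂) / (P(PQ₂)²·P(G)³) = (0.186) / ((1.43)²·(10.4)³) = 8.09×10⁻⁵
ΔG = RT ln(Qₚ/Kₚ) = (8.314 J mol⁻¹ K⁻¹)(1000 K) × ln(8.09×10⁻⁵/0.00113)
   = (8.314 kJ/mol)(-2.637) = -21.9 kJ/mol
ΔG < 0, so the forward reaction is spontaneous (proceeds forward).

ΔG = -21.9 kJ/mol; the forward reaction is spontaneous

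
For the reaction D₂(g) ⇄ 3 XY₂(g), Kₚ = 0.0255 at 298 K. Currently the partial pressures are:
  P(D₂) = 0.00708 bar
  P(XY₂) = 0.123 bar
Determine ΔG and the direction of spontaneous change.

ΔG = 5.78 kJ/mol; the forward reaction is non-spontaneous

Qₚ = P(XY₂)³ / P(D₂) = (0.123)³ / (0.00708) = 0.263
ΔG = RT ln(Qₚ/Kₚ) = (8.314 J mol⁻¹ K⁻¹)(298 K) × ln(0.263/0.0255)
   = (2.478 kJ/mol)(2.333) = 5.78 kJ/mol
ΔG > 0, so the forward reaction is non-spontaneous (proceeds in reverse).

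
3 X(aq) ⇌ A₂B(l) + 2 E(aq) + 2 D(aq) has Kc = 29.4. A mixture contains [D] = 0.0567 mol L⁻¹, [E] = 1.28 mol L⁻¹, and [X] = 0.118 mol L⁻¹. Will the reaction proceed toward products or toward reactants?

(A₂B is a pure liquid — omitted from Qc.)
Qc = [E]²·[D]² / [X]³ = (1.28)²·(0.0567)² / (0.118)³ = 3.21
Qc = 3.21 < Kc = 29.4, so the forward reaction proceeds.

forward (toward products)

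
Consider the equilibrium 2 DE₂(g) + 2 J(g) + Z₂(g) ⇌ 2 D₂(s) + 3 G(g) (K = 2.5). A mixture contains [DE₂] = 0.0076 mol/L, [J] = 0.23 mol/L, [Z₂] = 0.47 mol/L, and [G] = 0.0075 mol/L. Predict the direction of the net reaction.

(D₂ is a pure solid — omitted from Q.)
Q = [G]³ / ([DE₂]²·[J]²·[Z₂]) = (0.0075)³ / ((0.0076)²·(0.23)²·(0.47)) = 0.29
Q = 0.29 < K = 2.5, so the forward reaction proceeds.

in the forward direction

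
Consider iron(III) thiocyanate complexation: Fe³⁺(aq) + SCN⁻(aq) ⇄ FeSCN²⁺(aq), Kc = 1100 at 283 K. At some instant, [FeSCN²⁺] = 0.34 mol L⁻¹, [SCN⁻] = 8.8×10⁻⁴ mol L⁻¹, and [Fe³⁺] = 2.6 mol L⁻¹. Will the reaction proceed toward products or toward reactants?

Qc = [FeSCN²⁺] / ([Fe³⁺]·[SCN⁻]) = (0.34) / ((2.6)·(8.8×10⁻⁴)) = 150
Qc = 150 < Kc = 1100, so the forward reaction proceeds.

toward products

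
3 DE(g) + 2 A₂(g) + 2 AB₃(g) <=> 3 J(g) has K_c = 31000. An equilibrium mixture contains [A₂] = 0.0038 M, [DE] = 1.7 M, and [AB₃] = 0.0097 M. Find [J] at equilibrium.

[J] = 0.059 M

At equilibrium, K_c = [J]³ / ([DE]³·[A₂]²·[AB₃]²) = 31000.
([J])³ / ((1.7)³·(0.0038)²·(0.0097)²) = 31000
[J]³ = 2.07×10⁻⁴ ⇒ [J] = 0.059 M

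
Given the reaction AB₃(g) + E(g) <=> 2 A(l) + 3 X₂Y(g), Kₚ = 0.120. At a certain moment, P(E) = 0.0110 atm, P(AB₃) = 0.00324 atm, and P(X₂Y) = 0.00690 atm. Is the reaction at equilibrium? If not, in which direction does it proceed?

(A is a pure liquid — omitted from Qₚ.)
Qₚ = P(X₂Y)³ / (P(AB₃)·P(E)) = (0.00690)³ / ((0.00324)·(0.0110)) = 0.00922
Qₚ = 0.00922 < Kₚ = 0.120, so the forward reaction proceeds.

toward products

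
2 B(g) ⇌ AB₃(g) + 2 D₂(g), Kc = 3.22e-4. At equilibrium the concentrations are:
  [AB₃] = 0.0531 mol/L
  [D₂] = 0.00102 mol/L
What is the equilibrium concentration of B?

At equilibrium, Kc = [AB₃]·[D₂]² / [B]² = 3.22e-4.
(0.0531)·(0.00102)² / ([B])² = 3.22e-4
[B]² = 1.72e-4 ⇒ [B] = 0.0131 mol/L

[B] = 0.0131 mol/L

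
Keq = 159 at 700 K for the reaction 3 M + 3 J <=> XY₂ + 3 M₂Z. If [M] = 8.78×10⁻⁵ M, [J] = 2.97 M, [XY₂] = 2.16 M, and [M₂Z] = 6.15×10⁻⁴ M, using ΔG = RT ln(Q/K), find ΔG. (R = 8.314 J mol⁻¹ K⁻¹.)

ΔG = -10.0 kJ/mol

Q = [XY₂]·[M₂Z]³ / ([M]³·[J]³) = (2.16)·(6.15×10⁻⁴)³ / ((8.78×10⁻⁵)³·(2.97)³) = 28.3
ΔG = RT ln(Q/Keq) = (8.314 J mol⁻¹ K⁻¹)(700 K) × ln(28.3/159)
   = (5.820 kJ/mol)(-1.726) = -10.0 kJ/mol
ΔG < 0, so the forward reaction is spontaneous (proceeds forward).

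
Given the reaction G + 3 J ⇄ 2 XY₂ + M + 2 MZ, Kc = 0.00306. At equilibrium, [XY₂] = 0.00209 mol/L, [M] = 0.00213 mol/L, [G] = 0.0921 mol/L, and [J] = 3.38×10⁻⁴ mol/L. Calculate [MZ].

[MZ] = 0.00108 mol/L

At equilibrium, Kc = [XY₂]²·[M]·[MZ]² / ([G]·[J]³) = 0.00306.
(0.00209)²·(0.00213)·([MZ])² / ((0.0921)·(3.38×10⁻⁴)³) = 0.00306
[MZ]² = 1.17×10⁻⁶ ⇒ [MZ] = 0.00108 mol/L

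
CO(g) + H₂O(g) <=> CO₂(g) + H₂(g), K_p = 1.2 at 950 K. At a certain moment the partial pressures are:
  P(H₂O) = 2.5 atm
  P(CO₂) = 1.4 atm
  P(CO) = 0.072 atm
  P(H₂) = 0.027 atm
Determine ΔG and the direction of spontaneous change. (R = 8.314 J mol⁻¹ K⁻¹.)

ΔG = -13.8 kJ/mol; the forward reaction is spontaneous

Q_p = P(CO₂)·P(H₂) / (P(CO)·P(H₂O)) = (1.4)·(0.027) / ((0.072)·(2.5)) = 0.210
ΔG = RT ln(Q_p/K_p) = (8.314 J mol⁻¹ K⁻¹)(950 K) × ln(0.210/1.2)
   = (7.898 kJ/mol)(-1.743) = -13.8 kJ/mol
ΔG < 0, so the forward reaction is spontaneous (proceeds forward).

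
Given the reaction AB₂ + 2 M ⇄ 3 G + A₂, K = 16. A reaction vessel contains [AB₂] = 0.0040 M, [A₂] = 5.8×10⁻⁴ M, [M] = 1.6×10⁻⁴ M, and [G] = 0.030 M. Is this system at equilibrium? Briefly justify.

no; Q > K, reaction proceeds in reverse

Q = [G]³·[A₂] / ([AB₂]·[M]²) = (0.030)³·(5.8×10⁻⁴) / ((0.0040)·(1.6×10⁻⁴)²) = 150
Q = 150 > K = 16: net reverse reaction.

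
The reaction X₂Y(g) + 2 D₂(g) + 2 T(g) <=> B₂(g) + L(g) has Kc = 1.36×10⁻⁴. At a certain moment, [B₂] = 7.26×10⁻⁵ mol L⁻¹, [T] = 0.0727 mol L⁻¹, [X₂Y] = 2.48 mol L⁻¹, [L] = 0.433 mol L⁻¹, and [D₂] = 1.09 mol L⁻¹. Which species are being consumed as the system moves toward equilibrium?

Qc = [B₂]·[L] / ([X₂Y]·[D₂]²·[T]²) = (7.26×10⁻⁵)·(0.433) / ((2.48)·(1.09)²·(0.0727)²) = 0.00202
Qc = 0.00202 > Kc = 1.36×10⁻⁴: net reverse reaction.

B₂, L (products)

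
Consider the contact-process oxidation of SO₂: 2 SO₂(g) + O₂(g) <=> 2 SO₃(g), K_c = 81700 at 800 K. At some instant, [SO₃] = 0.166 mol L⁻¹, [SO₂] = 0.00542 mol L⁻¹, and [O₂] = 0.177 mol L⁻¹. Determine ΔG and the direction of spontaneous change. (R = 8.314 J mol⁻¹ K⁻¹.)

ΔG = -18.2 kJ/mol; the forward reaction is spontaneous

Q_c = [SO₃]² / ([SO₂]²·[O₂]) = (0.166)² / ((0.00542)²·(0.177)) = 5300
ΔG = RT ln(Q_c/K_c) = (8.314 J mol⁻¹ K⁻¹)(800 K) × ln(5300/81700)
   = (6.651 kJ/mol)(-2.735) = -18.2 kJ/mol
ΔG < 0, so the forward reaction is spontaneous (proceeds forward).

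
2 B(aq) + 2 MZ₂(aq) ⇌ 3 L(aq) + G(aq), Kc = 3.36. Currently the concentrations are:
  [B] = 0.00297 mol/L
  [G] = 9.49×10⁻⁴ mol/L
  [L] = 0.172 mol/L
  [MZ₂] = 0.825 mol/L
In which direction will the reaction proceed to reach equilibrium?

Qc = [L]³·[G] / ([B]²·[MZ₂]²) = (0.172)³·(9.49×10⁻⁴) / ((0.00297)²·(0.825)²) = 0.804
Qc = 0.804 < Kc = 3.36, so the forward reaction proceeds.

in the forward direction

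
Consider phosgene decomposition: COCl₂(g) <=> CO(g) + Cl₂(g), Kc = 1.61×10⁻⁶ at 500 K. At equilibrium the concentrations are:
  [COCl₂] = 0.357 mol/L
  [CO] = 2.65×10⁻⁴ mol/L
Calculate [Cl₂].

[Cl₂] = 0.00217 mol/L

At equilibrium, Kc = [CO]·[Cl₂] / [COCl₂] = 1.61×10⁻⁶.
(2.65×10⁻⁴)·([Cl₂]) / (0.357) = 1.61×10⁻⁶
[Cl₂] = 0.00217 mol/L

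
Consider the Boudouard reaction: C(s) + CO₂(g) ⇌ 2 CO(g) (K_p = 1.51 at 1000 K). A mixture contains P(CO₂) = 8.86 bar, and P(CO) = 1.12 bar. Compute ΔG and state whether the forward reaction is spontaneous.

(C is a pure solid — omitted from Q_p.)
Q_p = P(CO)² / P(CO₂) = (1.12)² / (8.86) = 0.142
ΔG = RT ln(Q_p/K_p) = (8.314 J mol⁻¹ K⁻¹)(1000 K) × ln(0.142/1.51)
   = (8.314 kJ/mol)(-2.364) = -19.7 kJ/mol
ΔG < 0, so the forward reaction is spontaneous (proceeds forward).

ΔG = -19.7 kJ/mol; the forward reaction is spontaneous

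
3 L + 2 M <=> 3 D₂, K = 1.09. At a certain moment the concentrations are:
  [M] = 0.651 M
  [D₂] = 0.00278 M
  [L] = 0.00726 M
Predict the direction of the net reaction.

Q = [D₂]³ / ([L]³·[M]²) = (0.00278)³ / ((0.00726)³·(0.651)²) = 0.132
Q = 0.132 < K = 1.09, so the forward reaction proceeds.

forward (toward products)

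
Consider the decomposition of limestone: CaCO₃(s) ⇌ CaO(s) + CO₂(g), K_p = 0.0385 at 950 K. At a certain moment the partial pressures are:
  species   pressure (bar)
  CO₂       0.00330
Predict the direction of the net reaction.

forward (toward products)

(CaCO₃, CaO are pure solids — omitted from Q_p.)
Q_p = P(CO₂) = 0.00330
Q_p = 0.00330 < K_p = 0.0385, so the forward reaction proceeds.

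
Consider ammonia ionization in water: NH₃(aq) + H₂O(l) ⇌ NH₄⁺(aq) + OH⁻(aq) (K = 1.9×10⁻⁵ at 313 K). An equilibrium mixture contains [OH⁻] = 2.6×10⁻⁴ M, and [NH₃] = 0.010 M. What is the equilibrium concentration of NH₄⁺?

(H₂O is a pure liquid — omitted from K.)
At equilibrium, K = [NH₄⁺]·[OH⁻] / [NH₃] = 1.9×10⁻⁵.
([NH₄⁺])·(2.6×10⁻⁴) / (0.010) = 1.9×10⁻⁵
[NH₄⁺] = 7.31×10⁻⁴ = 7.3×10⁻⁴ M

[NH₄⁺] = 7.3×10⁻⁴ M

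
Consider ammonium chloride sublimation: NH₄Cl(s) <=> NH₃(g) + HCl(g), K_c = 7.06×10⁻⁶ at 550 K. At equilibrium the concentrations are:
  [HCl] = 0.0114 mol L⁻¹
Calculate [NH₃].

(NH₄Cl is a pure solid — omitted from K_c.)
At equilibrium, K_c = [NH₃]·[HCl] = 7.06×10⁻⁶.
([NH₃])·(0.0114) = 7.06×10⁻⁶
[NH₃] = 6.19×10⁻⁴ mol L⁻¹

[NH₃] = 6.19×10⁻⁴ mol L⁻¹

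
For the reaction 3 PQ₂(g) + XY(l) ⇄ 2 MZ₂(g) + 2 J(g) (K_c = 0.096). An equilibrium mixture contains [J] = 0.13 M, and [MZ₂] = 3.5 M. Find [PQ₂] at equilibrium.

(XY is a pure liquid — omitted from K_c.)
At equilibrium, K_c = [MZ₂]²·[J]² / [PQ₂]³ = 0.096.
(3.5)²·(0.13)² / ([PQ₂])³ = 0.096
[PQ₂]³ = 2.16 ⇒ [PQ₂] = 1.3 M

[PQ₂] = 1.3 M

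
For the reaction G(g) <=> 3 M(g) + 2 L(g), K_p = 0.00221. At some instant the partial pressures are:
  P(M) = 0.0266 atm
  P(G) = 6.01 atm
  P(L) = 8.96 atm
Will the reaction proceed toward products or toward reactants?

toward products

Q_p = P(M)³·P(L)² / P(G) = (0.0266)³·(8.96)² / (6.01) = 2.51×10⁻⁴
Q_p = 2.51×10⁻⁴ < K_p = 0.00221, so the forward reaction proceeds.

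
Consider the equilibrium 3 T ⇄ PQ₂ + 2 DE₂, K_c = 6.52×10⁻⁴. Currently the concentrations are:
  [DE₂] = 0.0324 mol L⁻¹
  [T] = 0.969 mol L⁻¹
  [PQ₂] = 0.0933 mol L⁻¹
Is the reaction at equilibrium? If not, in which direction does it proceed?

Q_c = [PQ₂]·[DE₂]² / [T]³ = (0.0933)·(0.0324)² / (0.969)³ = 1.08×10⁻⁴
Q_c = 1.08×10⁻⁴ < K_c = 6.52×10⁻⁴, so the forward reaction proceeds.

toward products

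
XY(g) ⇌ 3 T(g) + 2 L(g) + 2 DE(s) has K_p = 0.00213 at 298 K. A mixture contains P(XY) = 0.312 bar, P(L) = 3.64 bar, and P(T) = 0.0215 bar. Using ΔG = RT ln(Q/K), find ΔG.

ΔG = -4.01 kJ/mol

(DE is a pure solid — omitted from Q_p.)
Q_p = P(T)³·P(L)² / P(XY) = (0.0215)³·(3.64)² / (0.312) = 4.22×10⁻⁴
ΔG = RT ln(Q_p/K_p) = (8.314 J mol⁻¹ K⁻¹)(298 K) × ln(4.22×10⁻⁴/0.00213)
   = (2.478 kJ/mol)(-1.619) = -4.01 kJ/mol
ΔG < 0, so the forward reaction is spontaneous (proceeds forward).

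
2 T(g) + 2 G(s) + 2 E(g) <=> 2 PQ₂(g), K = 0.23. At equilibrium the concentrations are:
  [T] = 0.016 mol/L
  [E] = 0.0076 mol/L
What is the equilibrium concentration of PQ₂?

[PQ₂] = 5.8e-5 mol/L

(G is a pure solid — omitted from K.)
At equilibrium, K = [PQ₂]² / ([T]²·[E]²) = 0.23.
([PQ₂])² / ((0.016)²·(0.0076)²) = 0.23
[PQ₂]² = 3.40e-9 ⇒ [PQ₂] = 5.8e-5 mol/L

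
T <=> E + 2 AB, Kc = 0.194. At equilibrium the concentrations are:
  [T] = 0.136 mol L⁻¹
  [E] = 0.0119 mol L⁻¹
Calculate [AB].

[AB] = 1.49 mol L⁻¹

At equilibrium, Kc = [E]·[AB]² / [T] = 0.194.
(0.0119)·([AB])² / (0.136) = 0.194
[AB]² = 2.22 ⇒ [AB] = 1.49 mol L⁻¹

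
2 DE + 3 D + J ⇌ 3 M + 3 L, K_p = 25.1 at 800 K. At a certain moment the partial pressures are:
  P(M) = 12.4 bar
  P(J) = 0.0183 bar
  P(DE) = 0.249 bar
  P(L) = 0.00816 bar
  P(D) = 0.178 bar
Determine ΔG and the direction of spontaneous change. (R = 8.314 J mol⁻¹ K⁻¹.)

Q_p = P(M)³·P(L)³ / (P(DE)²·P(D)³·P(J)) = (12.4)³·(0.00816)³ / ((0.249)²·(0.178)³·(0.0183)) = 162
ΔG = RT ln(Q_p/K_p) = (8.314 J mol⁻¹ K⁻¹)(800 K) × ln(162/25.1)
   = (6.651 kJ/mol)(1.865) = 12.4 kJ/mol
ΔG > 0, so the forward reaction is non-spontaneous (proceeds in reverse).

ΔG = 12.4 kJ/mol; the forward reaction is non-spontaneous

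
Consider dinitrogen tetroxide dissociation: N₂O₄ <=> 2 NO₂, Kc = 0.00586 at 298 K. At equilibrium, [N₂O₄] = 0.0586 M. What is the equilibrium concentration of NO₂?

[NO₂] = 0.0185 M

At equilibrium, Kc = [NO₂]² / [N₂O₄] = 0.00586.
([NO₂])² / (0.0586) = 0.00586
[NO₂]² = 3.43×10⁻⁴ ⇒ [NO₂] = 0.0185 M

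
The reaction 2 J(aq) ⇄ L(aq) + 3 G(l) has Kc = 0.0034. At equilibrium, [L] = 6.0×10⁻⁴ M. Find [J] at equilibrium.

(G is a pure liquid — omitted from Kc.)
At equilibrium, Kc = [L] / [J]² = 0.0034.
(6.0×10⁻⁴) / ([J])² = 0.0034
[J]² = 0.176 ⇒ [J] = 0.42 M

[J] = 0.42 M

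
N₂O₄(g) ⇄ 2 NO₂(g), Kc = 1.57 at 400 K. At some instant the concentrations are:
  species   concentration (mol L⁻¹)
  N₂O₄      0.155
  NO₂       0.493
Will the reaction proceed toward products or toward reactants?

no net change (already at equilibrium)

Qc = [NO₂]² / [N₂O₄] = (0.493)² / (0.155) = 1.57
Qc = 1.57 = Kc, so the system is already at equilibrium.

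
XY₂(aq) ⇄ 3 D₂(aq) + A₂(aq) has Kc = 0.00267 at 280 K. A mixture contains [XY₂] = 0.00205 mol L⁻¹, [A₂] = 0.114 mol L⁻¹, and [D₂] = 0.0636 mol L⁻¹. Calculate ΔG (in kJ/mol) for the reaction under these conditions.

Qc = [D₂]³·[A₂] / [XY₂] = (0.0636)³·(0.114) / (0.00205) = 0.0143
ΔG = RT ln(Qc/Kc) = (8.314 J mol⁻¹ K⁻¹)(280 K) × ln(0.0143/0.00267)
   = (2.328 kJ/mol)(1.678) = 3.91 kJ/mol
ΔG > 0, so the forward reaction is non-spontaneous (proceeds in reverse).

ΔG = 3.91 kJ/mol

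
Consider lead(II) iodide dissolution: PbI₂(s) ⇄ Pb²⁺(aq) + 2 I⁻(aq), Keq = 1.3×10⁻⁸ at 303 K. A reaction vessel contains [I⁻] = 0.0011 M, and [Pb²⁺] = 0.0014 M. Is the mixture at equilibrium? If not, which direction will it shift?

no; Q < K, reaction proceeds forward

(PbI₂ is a pure solid — omitted from Q.)
Q = [Pb²⁺]·[I⁻]² = (0.0014)·(0.0011)² = 1.7×10⁻⁹
Q = 1.7×10⁻⁹ < Keq = 1.3×10⁻⁸: net forward reaction.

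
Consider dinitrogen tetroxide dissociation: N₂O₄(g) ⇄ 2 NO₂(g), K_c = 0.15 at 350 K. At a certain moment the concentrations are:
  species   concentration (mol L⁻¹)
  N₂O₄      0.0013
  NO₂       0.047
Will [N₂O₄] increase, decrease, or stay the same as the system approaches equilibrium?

increase

Q_c = [NO₂]² / [N₂O₄] = (0.047)² / (0.0013) = 1.7
Q_c = 1.7 > K_c = 0.15: net reverse reaction.
N₂O₄ is a reactant, so it increases.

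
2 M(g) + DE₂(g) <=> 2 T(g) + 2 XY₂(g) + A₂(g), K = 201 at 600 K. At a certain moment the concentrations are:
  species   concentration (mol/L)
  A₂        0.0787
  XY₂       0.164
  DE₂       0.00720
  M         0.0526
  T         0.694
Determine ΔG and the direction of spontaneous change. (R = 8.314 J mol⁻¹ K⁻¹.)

ΔG = -6.82 kJ/mol; the forward reaction is spontaneous

Q = [T]²·[XY₂]²·[A₂] / ([M]²·[DE₂]) = (0.694)²·(0.164)²·(0.0787) / ((0.0526)²·(0.00720)) = 51.2
ΔG = RT ln(Q/K) = (8.314 J mol⁻¹ K⁻¹)(600 K) × ln(51.2/201)
   = (4.988 kJ/mol)(-1.368) = -6.82 kJ/mol
ΔG < 0, so the forward reaction is spontaneous (proceeds forward).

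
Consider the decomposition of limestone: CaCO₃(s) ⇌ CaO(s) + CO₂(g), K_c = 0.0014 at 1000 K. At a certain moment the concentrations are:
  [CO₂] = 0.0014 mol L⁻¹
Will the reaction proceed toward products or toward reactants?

at equilibrium

(CaCO₃, CaO are pure solids — omitted from Q_c.)
Q_c = [CO₂] = 0.0014
Q_c = 0.0014 = K_c, so the system is already at equilibrium.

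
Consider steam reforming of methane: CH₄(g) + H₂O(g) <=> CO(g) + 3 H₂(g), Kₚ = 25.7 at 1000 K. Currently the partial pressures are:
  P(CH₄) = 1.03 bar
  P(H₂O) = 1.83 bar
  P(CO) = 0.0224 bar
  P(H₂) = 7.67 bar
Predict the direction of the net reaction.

Qₚ = P(CO)·P(H₂)³ / (P(CH₄)·P(H₂O)) = (0.0224)·(7.67)³ / ((1.03)·(1.83)) = 5.36
Qₚ = 5.36 < Kₚ = 25.7, so the forward reaction proceeds.

forward (toward products)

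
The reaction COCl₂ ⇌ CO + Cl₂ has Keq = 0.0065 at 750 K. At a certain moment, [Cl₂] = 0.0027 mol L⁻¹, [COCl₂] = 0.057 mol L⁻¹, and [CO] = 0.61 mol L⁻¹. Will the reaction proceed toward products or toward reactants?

to the left

Q = [CO]·[Cl₂] / [COCl₂] = (0.61)·(0.0027) / (0.057) = 0.029
Q = 0.029 > Keq = 0.0065, so the reverse reaction proceeds.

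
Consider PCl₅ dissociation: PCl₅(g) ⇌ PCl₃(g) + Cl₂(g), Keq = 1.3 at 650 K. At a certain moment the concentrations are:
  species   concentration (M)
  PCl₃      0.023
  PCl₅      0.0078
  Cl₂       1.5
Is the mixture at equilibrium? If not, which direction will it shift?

Q = [PCl₃]·[Cl₂] / [PCl₅] = (0.023)·(1.5) / (0.0078) = 4.4
Q = 4.4 > Keq = 1.3: net reverse reaction.

no; Q > K, reaction proceeds in reverse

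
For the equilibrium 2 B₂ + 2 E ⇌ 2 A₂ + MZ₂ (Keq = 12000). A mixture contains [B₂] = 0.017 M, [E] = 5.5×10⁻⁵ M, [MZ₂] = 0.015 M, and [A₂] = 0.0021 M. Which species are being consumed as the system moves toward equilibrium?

Q = [A₂]²·[MZ₂] / ([B₂]²·[E]²) = (0.0021)²·(0.015) / ((0.017)²·(5.5×10⁻⁵)²) = 76000
Q = 76000 > Keq = 12000: net reverse reaction.

A₂, MZ₂ (products)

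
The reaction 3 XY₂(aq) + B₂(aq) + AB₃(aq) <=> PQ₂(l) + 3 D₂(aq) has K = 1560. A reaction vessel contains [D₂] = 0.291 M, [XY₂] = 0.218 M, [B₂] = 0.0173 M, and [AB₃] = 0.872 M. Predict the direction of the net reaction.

(PQ₂ is a pure liquid — omitted from Q.)
Q = [D₂]³ / ([XY₂]³·[B₂]·[AB₃]) = (0.291)³ / ((0.218)³·(0.0173)·(0.872)) = 158
Q = 158 < K = 1560, so the forward reaction proceeds.

toward products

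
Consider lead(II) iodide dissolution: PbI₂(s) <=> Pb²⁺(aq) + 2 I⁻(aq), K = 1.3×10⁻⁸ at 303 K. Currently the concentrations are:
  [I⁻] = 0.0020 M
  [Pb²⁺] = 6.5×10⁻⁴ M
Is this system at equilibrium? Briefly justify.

(PbI₂ is a pure solid — omitted from Q.)
Q = [Pb²⁺]·[I⁻]² = (6.5×10⁻⁴)·(0.0020)² = 2.6×10⁻⁹
Q = 2.6×10⁻⁹ < K = 1.3×10⁻⁸: net forward reaction.

no; Q < K, reaction proceeds forward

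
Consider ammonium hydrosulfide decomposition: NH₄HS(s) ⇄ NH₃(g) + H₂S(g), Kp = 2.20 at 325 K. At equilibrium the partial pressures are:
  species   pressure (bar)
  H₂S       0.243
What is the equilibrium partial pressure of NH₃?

(NH₄HS is a pure solid — omitted from Kp.)
At equilibrium, Kp = P(NH₃)·P(H₂S) = 2.20.
(P(NH₃))·(0.243) = 2.20
P(NH₃) = 9.05 bar

P(NH₃) = 9.05 bar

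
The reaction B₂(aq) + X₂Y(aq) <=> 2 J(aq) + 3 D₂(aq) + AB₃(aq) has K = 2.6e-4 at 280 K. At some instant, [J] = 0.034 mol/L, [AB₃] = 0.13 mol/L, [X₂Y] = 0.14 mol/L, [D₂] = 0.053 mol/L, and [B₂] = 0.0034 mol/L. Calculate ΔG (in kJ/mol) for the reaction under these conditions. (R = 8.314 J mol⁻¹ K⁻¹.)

Q = [J]²·[D₂]³·[AB₃] / ([B₂]·[X₂Y]) = (0.034)²·(0.053)³·(0.13) / ((0.0034)·(0.14)) = 4.70e-5
ΔG = RT ln(Q/K) = (8.314 J mol⁻¹ K⁻¹)(280 K) × ln(4.70e-5/2.6e-4)
   = (2.328 kJ/mol)(-1.711) = -3.98 kJ/mol
ΔG < 0, so the forward reaction is spontaneous (proceeds forward).

ΔG = -3.98 kJ/mol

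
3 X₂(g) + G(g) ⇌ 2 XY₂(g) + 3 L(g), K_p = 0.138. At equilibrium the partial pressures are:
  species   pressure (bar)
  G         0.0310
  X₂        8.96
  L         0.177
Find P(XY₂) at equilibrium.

At equilibrium, K_p = P(XY₂)²·P(L)³ / (P(X₂)³·P(G)) = 0.138.
(P(XY₂))²·(0.177)³ / ((8.96)³·(0.0310)) = 0.138
P(XY₂)² = 555 ⇒ P(XY₂) = 23.6 bar

P(XY₂) = 23.6 bar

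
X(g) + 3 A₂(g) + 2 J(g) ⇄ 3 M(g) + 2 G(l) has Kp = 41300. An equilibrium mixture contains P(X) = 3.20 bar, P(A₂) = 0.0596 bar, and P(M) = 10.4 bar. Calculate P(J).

P(J) = 6.34 bar

(G is a pure liquid — omitted from Kp.)
At equilibrium, Kp = P(M)³ / (P(X)·P(A₂)³·P(J)²) = 41300.
(10.4)³ / ((3.20)·(0.0596)³·(P(J))²) = 41300
P(J)² = 40.2 ⇒ P(J) = 6.34 bar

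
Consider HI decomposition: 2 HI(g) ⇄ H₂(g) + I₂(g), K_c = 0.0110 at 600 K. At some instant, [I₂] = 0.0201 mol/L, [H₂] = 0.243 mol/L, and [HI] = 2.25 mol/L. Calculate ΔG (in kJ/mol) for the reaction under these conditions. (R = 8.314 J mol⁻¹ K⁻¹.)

Q_c = [H₂]·[I₂] / [HI]² = (0.243)·(0.0201) / (2.25)² = 9.65×10⁻⁴
ΔG = RT ln(Q_c/K_c) = (8.314 J mol⁻¹ K⁻¹)(600 K) × ln(9.65×10⁻⁴/0.0110)
   = (4.988 kJ/mol)(-2.434) = -12.1 kJ/mol
ΔG < 0, so the forward reaction is spontaneous (proceeds forward).

ΔG = -12.1 kJ/mol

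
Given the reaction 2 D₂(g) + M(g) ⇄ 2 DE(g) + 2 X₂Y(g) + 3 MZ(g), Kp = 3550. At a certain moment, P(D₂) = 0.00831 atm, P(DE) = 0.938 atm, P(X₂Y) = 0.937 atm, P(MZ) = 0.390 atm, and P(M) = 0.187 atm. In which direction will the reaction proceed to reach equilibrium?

neither direction; the system is at equilibrium

Qp = P(DE)²·P(X₂Y)²·P(MZ)³ / (P(D₂)²·P(M)) = (0.938)²·(0.937)²·(0.390)³ / ((0.00831)²·(0.187)) = 3550
Qp = 3550 = Kp, so the system is already at equilibrium.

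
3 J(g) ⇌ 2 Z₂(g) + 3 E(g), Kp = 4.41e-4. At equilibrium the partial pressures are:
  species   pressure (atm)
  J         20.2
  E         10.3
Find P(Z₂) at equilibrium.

At equilibrium, Kp = P(Z₂)²·P(E)³ / P(J)³ = 4.41e-4.
(P(Z₂))²·(10.3)³ / (20.2)³ = 4.41e-4
P(Z₂)² = 0.00333 ⇒ P(Z₂) = 0.0577 atm

P(Z₂) = 0.0577 atm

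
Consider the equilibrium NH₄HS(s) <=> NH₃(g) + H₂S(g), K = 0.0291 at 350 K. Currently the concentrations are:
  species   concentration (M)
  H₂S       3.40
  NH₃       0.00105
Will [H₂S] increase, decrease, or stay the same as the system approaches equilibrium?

increase

(NH₄HS is a pure solid — omitted from Q.)
Q = [NH₃]·[H₂S] = (0.00105)·(3.40) = 0.00357
Q = 0.00357 < K = 0.0291: net forward reaction.
H₂S is a product, so it increases.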